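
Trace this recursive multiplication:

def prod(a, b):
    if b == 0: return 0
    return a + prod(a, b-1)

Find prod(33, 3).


prod(33, 3) = 33 + prod(33, 2)
prod(33, 2) = 33 + prod(33, 1)
prod(33, 1) = 33 + prod(33, 0)
prod(33, 0) = 0  (base case)
Total: 33 + 33 + 33 + 0 = 99

99


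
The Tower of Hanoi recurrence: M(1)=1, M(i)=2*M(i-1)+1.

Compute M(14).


M(14) = 2 * M(13) + 1
M(13) = 2 * M(12) + 1
M(12) = 2 * M(11) + 1
M(11) = 2 * M(10) + 1
M(10) = 2 * M(9) + 1
M(9) = 2 * M(8) + 1
M(8) = 2 * M(7) + 1
M(7) = 2 * M(6) + 1
M(6) = 2 * M(5) + 1
M(5) = 2 * M(4) + 1
M(4) = 2 * M(3) + 1
M(3) = 2 * M(2) + 1
M(2) = 2 * M(1) + 1
M(1) = 1  (base case)
M(2) = 2 * 1 + 1 = 3
M(3) = 2 * 3 + 1 = 7
M(4) = 2 * 7 + 1 = 15
M(5) = 2 * 15 + 1 = 31
M(6) = 2 * 31 + 1 = 63
M(7) = 2 * 63 + 1 = 127
M(8) = 2 * 127 + 1 = 255
M(9) = 2 * 255 + 1 = 511
M(10) = 2 * 511 + 1 = 1023
M(11) = 2 * 1023 + 1 = 2047
M(12) = 2 * 2047 + 1 = 4095
M(13) = 2 * 4095 + 1 = 8191
M(14) = 2 * 8191 + 1 = 16383

16383


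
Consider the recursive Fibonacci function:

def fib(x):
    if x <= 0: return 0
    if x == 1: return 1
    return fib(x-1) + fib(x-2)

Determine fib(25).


Computing fib(25) bottom-up:
fib(0) = 0
fib(1) = 1
fib(2) = fib(1) + fib(0) = 1 + 0 = 1
fib(3) = fib(2) + fib(1) = 1 + 1 = 2
fib(4) = fib(3) + fib(2) = 2 + 1 = 3
fib(5) = fib(4) + fib(3) = 3 + 2 = 5
fib(6) = fib(5) + fib(4) = 5 + 3 = 8
fib(7) = fib(6) + fib(5) = 8 + 5 = 13
fib(8) = fib(7) + fib(6) = 13 + 8 = 21
fib(9) = fib(8) + fib(7) = 21 + 13 = 34
fib(10) = fib(9) + fib(8) = 34 + 21 = 55
fib(11) = fib(10) + fib(9) = 55 + 34 = 89
fib(12) = fib(11) + fib(10) = 89 + 55 = 144
fib(13) = fib(12) + fib(11) = 144 + 89 = 233
fib(14) = fib(13) + fib(12) = 233 + 144 = 377
fib(15) = fib(14) + fib(13) = 377 + 233 = 610
fib(16) = fib(15) + fib(14) = 610 + 377 = 987
fib(17) = fib(16) + fib(15) = 987 + 610 = 1597
fib(18) = fib(17) + fib(16) = 1597 + 987 = 2584
fib(19) = fib(18) + fib(17) = 2584 + 1597 = 4181
fib(20) = fib(19) + fib(18) = 4181 + 2584 = 6765
fib(21) = fib(20) + fib(19) = 6765 + 4181 = 10946
fib(22) = fib(21) + fib(20) = 10946 + 6765 = 17711
fib(23) = fib(22) + fib(21) = 17711 + 10946 = 28657
fib(24) = fib(23) + fib(22) = 28657 + 17711 = 46368
fib(25) = fib(24) + fib(23) = 46368 + 28657 = 75025

75025


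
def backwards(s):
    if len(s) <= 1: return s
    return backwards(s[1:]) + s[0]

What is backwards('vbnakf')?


backwards('vbnakf') = backwards('bnakf') + 'v'
backwards('bnakf') = backwards('nakf') + 'b'
backwards('nakf') = backwards('akf') + 'n'
backwards('akf') = backwards('kf') + 'a'
backwards('kf') = backwards('f') + 'k'
backwards('f') = 'f'  (base case)
Concatenating: 'f' + 'k' + 'a' + 'n' + 'b' + 'v' = 'fkanbv'

fkanbv


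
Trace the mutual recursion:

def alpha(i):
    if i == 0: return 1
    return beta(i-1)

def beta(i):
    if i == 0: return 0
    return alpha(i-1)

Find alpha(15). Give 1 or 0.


alpha(15) = beta(14)
beta(14) = alpha(13)
alpha(13) = beta(12)
beta(12) = alpha(11)
alpha(11) = beta(10)
beta(10) = alpha(9)
alpha(9) = beta(8)
beta(8) = alpha(7)
alpha(7) = beta(6)
beta(6) = alpha(5)
alpha(5) = beta(4)
beta(4) = alpha(3)
alpha(3) = beta(2)
beta(2) = alpha(1)
alpha(1) = beta(0)
beta(0) = 0  (base case)
Result: 0

0


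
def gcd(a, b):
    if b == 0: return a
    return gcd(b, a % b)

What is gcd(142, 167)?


gcd(142, 167) = gcd(167, 142)
gcd(167, 142) = gcd(142, 25)
gcd(142, 25) = gcd(25, 17)
gcd(25, 17) = gcd(17, 8)
gcd(17, 8) = gcd(8, 1)
gcd(8, 1) = gcd(1, 0)
gcd(1, 0) = 1  (base case)

1


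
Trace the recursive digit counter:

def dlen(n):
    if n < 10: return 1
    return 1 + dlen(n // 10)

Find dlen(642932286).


dlen(642932286) = 1 + dlen(64293228)
dlen(64293228) = 1 + dlen(6429322)
dlen(6429322) = 1 + dlen(642932)
dlen(642932) = 1 + dlen(64293)
dlen(64293) = 1 + dlen(6429)
dlen(6429) = 1 + dlen(642)
dlen(642) = 1 + dlen(64)
dlen(64) = 1 + dlen(6)
dlen(6) = 1  (base case: 6 < 10)
Unwinding: 1 + 1 + 1 + 1 + 1 + 1 + 1 + 1 + 1 = 9

9


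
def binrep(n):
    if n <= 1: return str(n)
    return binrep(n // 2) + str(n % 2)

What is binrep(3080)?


binrep(3080) = binrep(1540) + '0'
binrep(1540) = binrep(770) + '0'
binrep(770) = binrep(385) + '0'
binrep(385) = binrep(192) + '1'
binrep(192) = binrep(96) + '0'
binrep(96) = binrep(48) + '0'
binrep(48) = binrep(24) + '0'
binrep(24) = binrep(12) + '0'
binrep(12) = binrep(6) + '0'
binrep(6) = binrep(3) + '0'
binrep(3) = binrep(1) + '1'
binrep(1) = '1'  (base case)
Concatenating: '1' + '1' + '0' + '0' + '0' + '0' + '0' + '0' + '1' + '0' + '0' + '0' = '110000001000'

110000001000


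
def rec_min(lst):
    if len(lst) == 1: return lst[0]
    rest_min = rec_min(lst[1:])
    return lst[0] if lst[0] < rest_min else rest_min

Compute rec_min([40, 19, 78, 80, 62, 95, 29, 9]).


rec_min([40, 19, 78, 80, 62, 95, 29, 9]): compare 40 with rec_min([19, 78, 80, 62, 95, 29, 9])
rec_min([19, 78, 80, 62, 95, 29, 9]): compare 19 with rec_min([78, 80, 62, 95, 29, 9])
rec_min([78, 80, 62, 95, 29, 9]): compare 78 with rec_min([80, 62, 95, 29, 9])
rec_min([80, 62, 95, 29, 9]): compare 80 with rec_min([62, 95, 29, 9])
rec_min([62, 95, 29, 9]): compare 62 with rec_min([95, 29, 9])
rec_min([95, 29, 9]): compare 95 with rec_min([29, 9])
rec_min([29, 9]): compare 29 with rec_min([9])
rec_min([9]) = 9  (base case)
Compare 29 with 9 -> 9
Compare 95 with 9 -> 9
Compare 62 with 9 -> 9
Compare 80 with 9 -> 9
Compare 78 with 9 -> 9
Compare 19 with 9 -> 9
Compare 40 with 9 -> 9

9


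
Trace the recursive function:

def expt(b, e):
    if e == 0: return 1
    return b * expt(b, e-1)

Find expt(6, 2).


expt(6, 2)
= 6 * expt(6, 1)
= 6 * 6 * expt(6, 0)
= 6 * 6 * 1
= 36

36


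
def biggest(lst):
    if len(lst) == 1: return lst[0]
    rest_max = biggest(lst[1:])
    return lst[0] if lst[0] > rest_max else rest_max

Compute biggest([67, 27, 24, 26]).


biggest([67, 27, 24, 26]): compare 67 with biggest([27, 24, 26])
biggest([27, 24, 26]): compare 27 with biggest([24, 26])
biggest([24, 26]): compare 24 with biggest([26])
biggest([26]) = 26  (base case)
Compare 24 with 26 -> 26
Compare 27 with 26 -> 27
Compare 67 with 27 -> 67

67


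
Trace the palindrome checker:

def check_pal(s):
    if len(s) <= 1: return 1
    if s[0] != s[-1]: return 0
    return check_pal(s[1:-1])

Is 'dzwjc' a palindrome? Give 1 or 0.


check_pal('dzwjc'): s[0]='d' != s[-1]='c' -> return 0
Result: 0 (not a palindrome)

0


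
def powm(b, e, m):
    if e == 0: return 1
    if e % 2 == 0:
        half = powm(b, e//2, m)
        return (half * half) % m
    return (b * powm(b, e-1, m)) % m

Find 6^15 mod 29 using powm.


powm(6, 15, 29): e is odd, compute powm(6, 14, 29)
  powm(6, 14, 29): e is even, compute powm(6, 7, 29)
    powm(6, 7, 29): e is odd, compute powm(6, 6, 29)
      powm(6, 6, 29): e is even, compute powm(6, 3, 29)
        powm(6, 3, 29): e is odd, compute powm(6, 2, 29)
          powm(6, 2, 29): e is even, compute powm(6, 1, 29)
          powm(6, 1, 29): e is odd, compute powm(6, 0, 29)
          powm(6, 0, 29) = 1
          (6 * 1) % 29 = 6
          half=6, (6*6) % 29 = 7
        (6 * 7) % 29 = 13
      half=13, (13*13) % 29 = 24
    (6 * 24) % 29 = 28
  half=28, (28*28) % 29 = 1
(6 * 1) % 29 = 6

6


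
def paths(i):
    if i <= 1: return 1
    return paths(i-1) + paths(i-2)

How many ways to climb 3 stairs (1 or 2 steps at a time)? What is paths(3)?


Building up from base cases:
paths(0) = 1
paths(1) = 1
paths(2) = paths(1) + paths(0) = 1 + 1 = 2
paths(3) = paths(2) + paths(1) = 2 + 1 = 3

3


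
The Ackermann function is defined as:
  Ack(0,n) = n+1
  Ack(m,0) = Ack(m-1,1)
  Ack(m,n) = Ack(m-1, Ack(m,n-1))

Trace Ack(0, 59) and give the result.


Ack(0, 59) = 60
Result: Ack(0, 59) = 60

60


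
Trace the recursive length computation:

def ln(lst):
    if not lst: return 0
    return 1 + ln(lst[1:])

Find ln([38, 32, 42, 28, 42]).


ln([38, 32, 42, 28, 42]) = 1 + ln([32, 42, 28, 42])
ln([32, 42, 28, 42]) = 1 + ln([42, 28, 42])
ln([42, 28, 42]) = 1 + ln([28, 42])
ln([28, 42]) = 1 + ln([42])
ln([42]) = 1 + ln([])
ln([]) = 0  (base case)
Unwinding: 1 + 1 + 1 + 1 + 1 + 0 = 5

5


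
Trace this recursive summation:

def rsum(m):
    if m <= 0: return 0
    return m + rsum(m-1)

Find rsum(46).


rsum(46)
= 46 + 45 + 44 + 43 + 42 + 41 + 40 + 39 + 38 + 37 + 36 + 35 + 34 + 33 + 32 + 31 + 30 + 29 + 28 + 27 + 26 + 25 + 24 + 23 + 22 + 21 + 20 + 19 + 18 + 17 + 16 + 15 + 14 + 13 + 12 + 11 + 10 + 9 + 8 + 7 + 6 + 5 + 4 + 3 + 2 + 1 + rsum(0)
= 46 + 45 + 44 + 43 + 42 + 41 + 40 + 39 + 38 + 37 + 36 + 35 + 34 + 33 + 32 + 31 + 30 + 29 + 28 + 27 + 26 + 25 + 24 + 23 + 22 + 21 + 20 + 19 + 18 + 17 + 16 + 15 + 14 + 13 + 12 + 11 + 10 + 9 + 8 + 7 + 6 + 5 + 4 + 3 + 2 + 1 + 0
= 1081

1081


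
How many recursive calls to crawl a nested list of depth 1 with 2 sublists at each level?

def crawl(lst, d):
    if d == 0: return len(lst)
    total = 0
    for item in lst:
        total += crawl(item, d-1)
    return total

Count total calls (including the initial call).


At depth 0 (root): 1 call
At depth 1: each of 1 parents calls crawl on 2 children = 2 calls
Total: 1 + 2 = 3

3


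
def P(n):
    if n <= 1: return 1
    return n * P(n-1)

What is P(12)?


P(12)
= 12 * P(11)
= 12 * 11 * P(10)
= 12 * 11 * 10 * P(9)
= 12 * 11 * 10 * 9 * P(8)
= 12 * 11 * 10 * 9 * 8 * P(7)
= 12 * 11 * 10 * 9 * 8 * 7 * P(6)
= 12 * 11 * 10 * 9 * 8 * 7 * 6 * P(5)
= 12 * 11 * 10 * 9 * 8 * 7 * 6 * 5 * P(4)
= 12 * 11 * 10 * 9 * 8 * 7 * 6 * 5 * 4 * P(3)
= 12 * 11 * 10 * 9 * 8 * 7 * 6 * 5 * 4 * 3 * P(2)
= 12 * 11 * 10 * 9 * 8 * 7 * 6 * 5 * 4 * 3 * 2 * P(1)
= 12 * 11 * 10 * 9 * 8 * 7 * 6 * 5 * 4 * 3 * 2 * 1
= 479001600

479001600


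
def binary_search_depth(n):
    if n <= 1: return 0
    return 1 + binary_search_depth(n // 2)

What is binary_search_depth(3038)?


3038 / 2 = 1519
1519 / 2 = 759
759 / 2 = 379
379 / 2 = 189
189 / 2 = 94
94 / 2 = 47
47 / 2 = 23
23 / 2 = 11
11 / 2 = 5
5 / 2 = 2
2 / 2 = 1
Reached 1 after 11 halvings

11


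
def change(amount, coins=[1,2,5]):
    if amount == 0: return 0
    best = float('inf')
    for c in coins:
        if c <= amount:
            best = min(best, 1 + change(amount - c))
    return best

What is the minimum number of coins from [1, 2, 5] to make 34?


Building up with DP:
change(0) = 0
change(1) = min(1+change(0)=1+0=1) = 1
change(2) = min(1+change(1)=1+1=2, 1+change(0)=1+0=1) = 1
change(3) = min(1+change(2)=1+1=2, 1+change(1)=1+1=2) = 2
change(4) = min(1+change(3)=1+2=3, 1+change(2)=1+1=2) = 2
change(5) = min(1+change(4)=1+2=3, 1+change(3)=1+2=3, 1+change(0)=1+0=1) = 1
change(6) = min(1+change(5)=1+1=2, 1+change(4)=1+2=3, 1+change(1)=1+1=2) = 2
change(7) = min(1+change(6)=1+2=3, 1+change(5)=1+1=2, 1+change(2)=1+1=2) = 2
change(8) = min(1+change(7)=1+2=3, 1+change(6)=1+2=3, 1+change(3)=1+2=3) = 3
change(9) = min(1+change(8)=1+3=4, 1+change(7)=1+2=3, 1+change(4)=1+2=3) = 3
change(10) = min(1+change(9)=1+3=4, 1+change(8)=1+3=4, 1+change(5)=1+1=2) = 2
change(11) = min(1+change(10)=1+2=3, 1+change(9)=1+3=4, 1+change(6)=1+2=3) = 3
change(12) = min(1+change(11)=1+3=4, 1+change(10)=1+2=3, 1+change(7)=1+2=3) = 3
change(13) = min(1+change(12)=1+3=4, 1+change(11)=1+3=4, 1+change(8)=1+3=4) = 4
change(14) = min(1+change(13)=1+4=5, 1+change(12)=1+3=4, 1+change(9)=1+3=4) = 4
change(15) = min(1+change(14)=1+4=5, 1+change(13)=1+4=5, 1+change(10)=1+2=3) = 3
change(16) = min(1+change(15)=1+3=4, 1+change(14)=1+4=5, 1+change(11)=1+3=4) = 4
change(17) = min(1+change(16)=1+4=5, 1+change(15)=1+3=4, 1+change(12)=1+3=4) = 4
change(18) = min(1+change(17)=1+4=5, 1+change(16)=1+4=5, 1+change(13)=1+4=5) = 5
change(19) = min(1+change(18)=1+5=6, 1+change(17)=1+4=5, 1+change(14)=1+4=5) = 5
change(20) = min(1+change(19)=1+5=6, 1+change(18)=1+5=6, 1+change(15)=1+3=4) = 4
change(21) = min(1+change(20)=1+4=5, 1+change(19)=1+5=6, 1+change(16)=1+4=5) = 5
change(22) = min(1+change(21)=1+5=6, 1+change(20)=1+4=5, 1+change(17)=1+4=5) = 5
change(23) = min(1+change(22)=1+5=6, 1+change(21)=1+5=6, 1+change(18)=1+5=6) = 6
change(24) = min(1+change(23)=1+6=7, 1+change(22)=1+5=6, 1+change(19)=1+5=6) = 6
change(25) = min(1+change(24)=1+6=7, 1+change(23)=1+6=7, 1+change(20)=1+4=5) = 5
change(26) = min(1+change(25)=1+5=6, 1+change(24)=1+6=7, 1+change(21)=1+5=6) = 6
change(27) = min(1+change(26)=1+6=7, 1+change(25)=1+5=6, 1+change(22)=1+5=6) = 6
change(28) = min(1+change(27)=1+6=7, 1+change(26)=1+6=7, 1+change(23)=1+6=7) = 7
change(29) = min(1+change(28)=1+7=8, 1+change(27)=1+6=7, 1+change(24)=1+6=7) = 7
change(30) = min(1+change(29)=1+7=8, 1+change(28)=1+7=8, 1+change(25)=1+5=6) = 6
change(31) = min(1+change(30)=1+6=7, 1+change(29)=1+7=8, 1+change(26)=1+6=7) = 7
change(32) = min(1+change(31)=1+7=8, 1+change(30)=1+6=7, 1+change(27)=1+6=7) = 7
change(33) = min(1+change(32)=1+7=8, 1+change(31)=1+7=8, 1+change(28)=1+7=8) = 8
change(34) = min(1+change(33)=1+8=9, 1+change(32)=1+7=8, 1+change(29)=1+7=8) = 8

8


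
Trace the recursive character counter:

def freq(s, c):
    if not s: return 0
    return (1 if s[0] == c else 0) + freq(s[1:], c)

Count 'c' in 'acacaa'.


s[0]='a' != 'c' -> 0
s[0]='c' == 'c' -> 1
s[0]='a' != 'c' -> 0
s[0]='c' == 'c' -> 1
s[0]='a' != 'c' -> 0
s[0]='a' != 'c' -> 0
Sum: 0 + 1 + 0 + 1 + 0 + 0 = 2

2


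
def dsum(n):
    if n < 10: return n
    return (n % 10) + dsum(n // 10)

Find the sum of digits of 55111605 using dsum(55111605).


dsum(55111605) = 5 + dsum(5511160)
dsum(5511160) = 0 + dsum(551116)
dsum(551116) = 6 + dsum(55111)
dsum(55111) = 1 + dsum(5511)
dsum(5511) = 1 + dsum(551)
dsum(551) = 1 + dsum(55)
dsum(55) = 5 + dsum(5)
dsum(5) = 5  (base case)
Total: 5 + 0 + 6 + 1 + 1 + 1 + 5 + 5 = 24

24


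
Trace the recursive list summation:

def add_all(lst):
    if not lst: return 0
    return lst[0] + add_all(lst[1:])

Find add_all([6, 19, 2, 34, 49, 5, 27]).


add_all([6, 19, 2, 34, 49, 5, 27]) = 6 + add_all([19, 2, 34, 49, 5, 27])
add_all([19, 2, 34, 49, 5, 27]) = 19 + add_all([2, 34, 49, 5, 27])
add_all([2, 34, 49, 5, 27]) = 2 + add_all([34, 49, 5, 27])
add_all([34, 49, 5, 27]) = 34 + add_all([49, 5, 27])
add_all([49, 5, 27]) = 49 + add_all([5, 27])
add_all([5, 27]) = 5 + add_all([27])
add_all([27]) = 27 + add_all([])
add_all([]) = 0  (base case)
Total: 6 + 19 + 2 + 34 + 49 + 5 + 27 + 0 = 142

142


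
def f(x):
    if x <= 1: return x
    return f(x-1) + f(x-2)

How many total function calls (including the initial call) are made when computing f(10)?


Let C(n) = total calls for f(n)
C(0) = 1, C(1) = 1
C(2) = 1 + C(1) + C(0) = 1 + 1 + 1 = 3
C(3) = 1 + C(2) + C(1) = 1 + 3 + 1 = 5
C(4) = 1 + C(3) + C(2) = 1 + 5 + 3 = 9
C(5) = 1 + C(4) + C(3) = 1 + 9 + 5 = 15
C(6) = 1 + C(5) + C(4) = 1 + 15 + 9 = 25
C(7) = 1 + C(6) + C(5) = 1 + 25 + 15 = 41
C(8) = 1 + C(7) + C(6) = 1 + 41 + 25 = 67
C(9) = 1 + C(8) + C(7) = 1 + 67 + 41 = 109
C(10) = 1 + C(9) + C(8) = 1 + 109 + 67 = 177

177


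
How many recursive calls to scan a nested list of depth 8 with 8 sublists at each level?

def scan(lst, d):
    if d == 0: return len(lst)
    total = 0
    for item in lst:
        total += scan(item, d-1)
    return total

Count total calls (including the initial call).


At depth 0 (root): 1 call
At depth 1: each of 1 parents calls scan on 8 children = 8 calls
At depth 2: each of 8 parents calls scan on 8 children = 64 calls
At depth 3: each of 64 parents calls scan on 8 children = 512 calls
At depth 4: each of 512 parents calls scan on 8 children = 4096 calls
At depth 5: each of 4096 parents calls scan on 8 children = 32768 calls
At depth 6: each of 32768 parents calls scan on 8 children = 262144 calls
At depth 7: each of 262144 parents calls scan on 8 children = 2097152 calls
At depth 8: each of 2097152 parents calls scan on 8 children = 16777216 calls
Total: 1 + 8 + 64 + 512 + 4096 + 32768 + 262144 + 2097152 + 16777216 = 19173961

19173961


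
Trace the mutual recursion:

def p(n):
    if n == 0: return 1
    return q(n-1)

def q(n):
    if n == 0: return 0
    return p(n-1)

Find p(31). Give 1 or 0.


p(31) = q(30)
q(30) = p(29)
p(29) = q(28)
q(28) = p(27)
p(27) = q(26)
q(26) = p(25)
p(25) = q(24)
q(24) = p(23)
p(23) = q(22)
q(22) = p(21)
p(21) = q(20)
q(20) = p(19)
p(19) = q(18)
q(18) = p(17)
p(17) = q(16)
q(16) = p(15)
p(15) = q(14)
q(14) = p(13)
p(13) = q(12)
q(12) = p(11)
p(11) = q(10)
q(10) = p(9)
p(9) = q(8)
q(8) = p(7)
p(7) = q(6)
q(6) = p(5)
p(5) = q(4)
q(4) = p(3)
p(3) = q(2)
q(2) = p(1)
p(1) = q(0)
q(0) = 0  (base case)
Result: 0

0


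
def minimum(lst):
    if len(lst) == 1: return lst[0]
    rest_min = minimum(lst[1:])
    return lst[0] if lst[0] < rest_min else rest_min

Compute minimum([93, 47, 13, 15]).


minimum([93, 47, 13, 15]): compare 93 with minimum([47, 13, 15])
minimum([47, 13, 15]): compare 47 with minimum([13, 15])
minimum([13, 15]): compare 13 with minimum([15])
minimum([15]) = 15  (base case)
Compare 13 with 15 -> 13
Compare 47 with 13 -> 13
Compare 93 with 13 -> 13

13


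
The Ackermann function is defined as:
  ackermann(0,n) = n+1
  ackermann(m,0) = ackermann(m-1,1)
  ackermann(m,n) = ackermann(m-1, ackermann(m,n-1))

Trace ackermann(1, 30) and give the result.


ackermann(1, 30) = ackermann(0, ackermann(1, 29))
  ackermann(1, 29) = ackermann(0, ackermann(1, 28))
    ackermann(1, 28) = ackermann(0, ackermann(1, 27))
      ackermann(1, 27) = ackermann(0, ackermann(1, 26))
        ackermann(1, 26) = ackermann(0, ackermann(1, 25))
          ackermann(1, 25) = ackermann(0, ackermann(1, 24))
          ackermann(1, 24) = ackermann(0, ackermann(1, 23))
          ackermann(1, 23) = ackermann(0, ackermann(1, 22))
          ackermann(1, 22) = ackermann(0, ackermann(1, 21))
          ackermann(1, 21) = ackermann(0, ackermann(1, 20))
          ackermann(1, 20) = ackermann(0, ackermann(1, 19))
          ackermann(1, 19) = ackermann(0, ackermann(1, 18))
          ackermann(1, 18) = ackermann(0, ackermann(1, 17))
          ackermann(1, 17) = ackermann(0, ackermann(1, 16))
          ackermann(1, 16) = ackermann(0, ackermann(1, 15))
          ackermann(1, 15) = ackermann(0, ackermann(1, 14))
          ackermann(1, 14) = ackermann(0, ackermann(1, 13))
          ackermann(1, 13) = ackermann(0, ackermann(1, 12))
          ackermann(1, 12) = ackermann(0, ackermann(1, 11))
          ackermann(1, 11) = ackermann(0, ackermann(1, 10))
          ackermann(1, 10) = ackermann(0, ackermann(1, 9))
          ackermann(1, 9) = ackermann(0, ackermann(1, 8))
          ackermann(1, 8) = ackermann(0, ackermann(1, 7))
          ackermann(1, 7) = ackermann(0, ackermann(1, 6))
          ackermann(1, 6) = ackermann(0, ackermann(1, 5))
... (trace truncated)
Result: ackermann(1, 30) = 32

32


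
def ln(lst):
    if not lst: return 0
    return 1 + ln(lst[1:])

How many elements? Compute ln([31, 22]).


ln([31, 22]) = 1 + ln([22])
ln([22]) = 1 + ln([])
ln([]) = 0  (base case)
Unwinding: 1 + 1 + 0 = 2

2


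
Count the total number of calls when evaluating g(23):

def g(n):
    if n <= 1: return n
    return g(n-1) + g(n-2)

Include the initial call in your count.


Let C(n) = total calls for g(n)
C(0) = 1, C(1) = 1
C(2) = 1 + C(1) + C(0) = 1 + 1 + 1 = 3
C(3) = 1 + C(2) + C(1) = 1 + 3 + 1 = 5
C(4) = 1 + C(3) + C(2) = 1 + 5 + 3 = 9
C(5) = 1 + C(4) + C(3) = 1 + 9 + 5 = 15
C(6) = 1 + C(5) + C(4) = 1 + 15 + 9 = 25
C(7) = 1 + C(6) + C(5) = 1 + 25 + 15 = 41
C(8) = 1 + C(7) + C(6) = 1 + 41 + 25 = 67
C(9) = 1 + C(8) + C(7) = 1 + 67 + 41 = 109
C(10) = 1 + C(9) + C(8) = 1 + 109 + 67 = 177
C(11) = 1 + C(10) + C(9) = 1 + 177 + 109 = 287
C(12) = 1 + C(11) + C(10) = 1 + 287 + 177 = 465
C(13) = 1 + C(12) + C(11) = 1 + 465 + 287 = 753
C(14) = 1 + C(13) + C(12) = 1 + 753 + 465 = 1219
C(15) = 1 + C(14) + C(13) = 1 + 1219 + 753 = 1973
C(16) = 1 + C(15) + C(14) = 1 + 1973 + 1219 = 3193
C(17) = 1 + C(16) + C(15) = 1 + 3193 + 1973 = 5167
C(18) = 1 + C(17) + C(16) = 1 + 5167 + 3193 = 8361
C(19) = 1 + C(18) + C(17) = 1 + 8361 + 5167 = 13529
C(20) = 1 + C(19) + C(18) = 1 + 13529 + 8361 = 21891
C(21) = 1 + C(20) + C(19) = 1 + 21891 + 13529 = 35421
C(22) = 1 + C(21) + C(20) = 1 + 35421 + 21891 = 57313
C(23) = 1 + C(22) + C(21) = 1 + 57313 + 35421 = 92735

92735


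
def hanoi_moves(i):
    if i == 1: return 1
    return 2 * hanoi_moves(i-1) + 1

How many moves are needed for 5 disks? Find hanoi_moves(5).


hanoi_moves(5) = 2 * hanoi_moves(4) + 1
hanoi_moves(4) = 2 * hanoi_moves(3) + 1
hanoi_moves(3) = 2 * hanoi_moves(2) + 1
hanoi_moves(2) = 2 * hanoi_moves(1) + 1
hanoi_moves(1) = 1  (base case)
hanoi_moves(2) = 2 * 1 + 1 = 3
hanoi_moves(3) = 2 * 3 + 1 = 7
hanoi_moves(4) = 2 * 7 + 1 = 15
hanoi_moves(5) = 2 * 15 + 1 = 31

31


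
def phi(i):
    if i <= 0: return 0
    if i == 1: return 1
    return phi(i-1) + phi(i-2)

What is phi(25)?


Computing phi(25) bottom-up:
phi(0) = 0
phi(1) = 1
phi(2) = phi(1) + phi(0) = 1 + 0 = 1
phi(3) = phi(2) + phi(1) = 1 + 1 = 2
phi(4) = phi(3) + phi(2) = 2 + 1 = 3
phi(5) = phi(4) + phi(3) = 3 + 2 = 5
phi(6) = phi(5) + phi(4) = 5 + 3 = 8
phi(7) = phi(6) + phi(5) = 8 + 5 = 13
phi(8) = phi(7) + phi(6) = 13 + 8 = 21
phi(9) = phi(8) + phi(7) = 21 + 13 = 34
phi(10) = phi(9) + phi(8) = 34 + 21 = 55
phi(11) = phi(10) + phi(9) = 55 + 34 = 89
phi(12) = phi(11) + phi(10) = 89 + 55 = 144
phi(13) = phi(12) + phi(11) = 144 + 89 = 233
phi(14) = phi(13) + phi(12) = 233 + 144 = 377
phi(15) = phi(14) + phi(13) = 377 + 233 = 610
phi(16) = phi(15) + phi(14) = 610 + 377 = 987
phi(17) = phi(16) + phi(15) = 987 + 610 = 1597
phi(18) = phi(17) + phi(16) = 1597 + 987 = 2584
phi(19) = phi(18) + phi(17) = 2584 + 1597 = 4181
phi(20) = phi(19) + phi(18) = 4181 + 2584 = 6765
phi(21) = phi(20) + phi(19) = 6765 + 4181 = 10946
phi(22) = phi(21) + phi(20) = 10946 + 6765 = 17711
phi(23) = phi(22) + phi(21) = 17711 + 10946 = 28657
phi(24) = phi(23) + phi(22) = 28657 + 17711 = 46368
phi(25) = phi(24) + phi(23) = 46368 + 28657 = 75025

75025


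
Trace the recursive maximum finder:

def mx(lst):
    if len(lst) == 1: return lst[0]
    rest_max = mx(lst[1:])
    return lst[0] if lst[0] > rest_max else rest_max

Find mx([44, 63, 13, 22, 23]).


mx([44, 63, 13, 22, 23]): compare 44 with mx([63, 13, 22, 23])
mx([63, 13, 22, 23]): compare 63 with mx([13, 22, 23])
mx([13, 22, 23]): compare 13 with mx([22, 23])
mx([22, 23]): compare 22 with mx([23])
mx([23]) = 23  (base case)
Compare 22 with 23 -> 23
Compare 13 with 23 -> 23
Compare 63 with 23 -> 63
Compare 44 with 63 -> 63

63


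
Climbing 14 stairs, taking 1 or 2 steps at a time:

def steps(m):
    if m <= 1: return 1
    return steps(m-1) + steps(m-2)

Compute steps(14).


Building up from base cases:
steps(0) = 1
steps(1) = 1
steps(2) = steps(1) + steps(0) = 1 + 1 = 2
steps(3) = steps(2) + steps(1) = 2 + 1 = 3
steps(4) = steps(3) + steps(2) = 3 + 2 = 5
steps(5) = steps(4) + steps(3) = 5 + 3 = 8
steps(6) = steps(5) + steps(4) = 8 + 5 = 13
steps(7) = steps(6) + steps(5) = 13 + 8 = 21
steps(8) = steps(7) + steps(6) = 21 + 13 = 34
steps(9) = steps(8) + steps(7) = 34 + 21 = 55
steps(10) = steps(9) + steps(8) = 55 + 34 = 89
steps(11) = steps(10) + steps(9) = 89 + 55 = 144
steps(12) = steps(11) + steps(10) = 144 + 89 = 233
steps(13) = steps(12) + steps(11) = 233 + 144 = 377
steps(14) = steps(13) + steps(12) = 377 + 233 = 610

610


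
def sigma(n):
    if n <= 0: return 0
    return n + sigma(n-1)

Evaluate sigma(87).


sigma(87)
= 87 + 86 + 85 + 84 + 83 + 82 + 81 + 80 + 79 + 78 + 77 + 76 + 75 + 74 + 73 + 72 + 71 + 70 + 69 + 68 + 67 + 66 + 65 + 64 + 63 + 62 + 61 + 60 + 59 + 58 + 57 + 56 + 55 + 54 + 53 + 52 + 51 + 50 + 49 + 48 + 47 + 46 + 45 + 44 + 43 + 42 + 41 + 40 + 39 + 38 + 37 + 36 + 35 + 34 + 33 + 32 + 31 + 30 + 29 + 28 + 27 + 26 + 25 + 24 + 23 + 22 + 21 + 20 + 19 + 18 + 17 + 16 + 15 + 14 + 13 + 12 + 11 + 10 + 9 + 8 + 7 + 6 + 5 + 4 + 3 + 2 + 1 + sigma(0)
= 87 + 86 + 85 + 84 + 83 + 82 + 81 + 80 + 79 + 78 + 77 + 76 + 75 + 74 + 73 + 72 + 71 + 70 + 69 + 68 + 67 + 66 + 65 + 64 + 63 + 62 + 61 + 60 + 59 + 58 + 57 + 56 + 55 + 54 + 53 + 52 + 51 + 50 + 49 + 48 + 47 + 46 + 45 + 44 + 43 + 42 + 41 + 40 + 39 + 38 + 37 + 36 + 35 + 34 + 33 + 32 + 31 + 30 + 29 + 28 + 27 + 26 + 25 + 24 + 23 + 22 + 21 + 20 + 19 + 18 + 17 + 16 + 15 + 14 + 13 + 12 + 11 + 10 + 9 + 8 + 7 + 6 + 5 + 4 + 3 + 2 + 1 + 0
= 3828

3828


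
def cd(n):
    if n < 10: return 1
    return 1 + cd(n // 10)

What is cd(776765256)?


cd(776765256) = 1 + cd(77676525)
cd(77676525) = 1 + cd(7767652)
cd(7767652) = 1 + cd(776765)
cd(776765) = 1 + cd(77676)
cd(77676) = 1 + cd(7767)
cd(7767) = 1 + cd(776)
cd(776) = 1 + cd(77)
cd(77) = 1 + cd(7)
cd(7) = 1  (base case: 7 < 10)
Unwinding: 1 + 1 + 1 + 1 + 1 + 1 + 1 + 1 + 1 = 9

9


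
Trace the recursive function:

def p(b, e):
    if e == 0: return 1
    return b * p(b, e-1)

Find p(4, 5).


p(4, 5)
= 4 * p(4, 4)
= 4 * 4 * p(4, 3)
= 4 * 4 * 4 * p(4, 2)
= 4 * 4 * 4 * 4 * p(4, 1)
= 4 * 4 * 4 * 4 * 4 * p(4, 0)
= 4 * 4 * 4 * 4 * 4 * 1
= 1024

1024


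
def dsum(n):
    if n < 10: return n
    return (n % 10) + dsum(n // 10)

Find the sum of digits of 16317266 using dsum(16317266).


dsum(16317266) = 6 + dsum(1631726)
dsum(1631726) = 6 + dsum(163172)
dsum(163172) = 2 + dsum(16317)
dsum(16317) = 7 + dsum(1631)
dsum(1631) = 1 + dsum(163)
dsum(163) = 3 + dsum(16)
dsum(16) = 6 + dsum(1)
dsum(1) = 1  (base case)
Total: 6 + 6 + 2 + 7 + 1 + 3 + 6 + 1 = 32

32


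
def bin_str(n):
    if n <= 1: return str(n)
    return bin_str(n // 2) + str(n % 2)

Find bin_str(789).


bin_str(789) = bin_str(394) + '1'
bin_str(394) = bin_str(197) + '0'
bin_str(197) = bin_str(98) + '1'
bin_str(98) = bin_str(49) + '0'
bin_str(49) = bin_str(24) + '1'
bin_str(24) = bin_str(12) + '0'
bin_str(12) = bin_str(6) + '0'
bin_str(6) = bin_str(3) + '0'
bin_str(3) = bin_str(1) + '1'
bin_str(1) = '1'  (base case)
Concatenating: '1' + '1' + '0' + '0' + '0' + '1' + '0' + '1' + '0' + '1' = '1100010101'

1100010101


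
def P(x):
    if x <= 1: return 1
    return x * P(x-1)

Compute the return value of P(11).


P(11)
= 11 * P(10)
= 11 * 10 * P(9)
= 11 * 10 * 9 * P(8)
= 11 * 10 * 9 * 8 * P(7)
= 11 * 10 * 9 * 8 * 7 * P(6)
= 11 * 10 * 9 * 8 * 7 * 6 * P(5)
= 11 * 10 * 9 * 8 * 7 * 6 * 5 * P(4)
= 11 * 10 * 9 * 8 * 7 * 6 * 5 * 4 * P(3)
= 11 * 10 * 9 * 8 * 7 * 6 * 5 * 4 * 3 * P(2)
= 11 * 10 * 9 * 8 * 7 * 6 * 5 * 4 * 3 * 2 * P(1)
= 11 * 10 * 9 * 8 * 7 * 6 * 5 * 4 * 3 * 2 * 1
= 39916800

39916800


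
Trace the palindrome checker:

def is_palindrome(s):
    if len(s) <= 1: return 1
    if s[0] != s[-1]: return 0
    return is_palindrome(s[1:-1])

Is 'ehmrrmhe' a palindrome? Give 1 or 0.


is_palindrome('ehmrrmhe'): s[0]='e' == s[-1]='e' -> check is_palindrome('hmrrmh')
is_palindrome('hmrrmh'): s[0]='h' == s[-1]='h' -> check is_palindrome('mrrm')
is_palindrome('mrrm'): s[0]='m' == s[-1]='m' -> check is_palindrome('rr')
is_palindrome('rr'): s[0]='r' == s[-1]='r' -> check is_palindrome('')
is_palindrome(''): len <= 1 -> return 1  (base case)
Result: 1 (palindrome)

1


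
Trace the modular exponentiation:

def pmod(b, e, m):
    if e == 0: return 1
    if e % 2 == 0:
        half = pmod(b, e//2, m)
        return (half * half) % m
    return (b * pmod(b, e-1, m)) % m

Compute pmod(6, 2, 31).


pmod(6, 2, 31): e is even, compute pmod(6, 1, 31)
  pmod(6, 1, 31): e is odd, compute pmod(6, 0, 31)
    pmod(6, 0, 31) = 1
  (6 * 1) % 31 = 6
half=6, (6*6) % 31 = 5

5


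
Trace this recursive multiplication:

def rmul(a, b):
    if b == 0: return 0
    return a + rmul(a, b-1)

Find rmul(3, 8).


rmul(3, 8) = 3 + rmul(3, 7)
rmul(3, 7) = 3 + rmul(3, 6)
rmul(3, 6) = 3 + rmul(3, 5)
rmul(3, 5) = 3 + rmul(3, 4)
rmul(3, 4) = 3 + rmul(3, 3)
rmul(3, 3) = 3 + rmul(3, 2)
rmul(3, 2) = 3 + rmul(3, 1)
rmul(3, 1) = 3 + rmul(3, 0)
rmul(3, 0) = 0  (base case)
Total: 3 + 3 + 3 + 3 + 3 + 3 + 3 + 3 + 0 = 24

24


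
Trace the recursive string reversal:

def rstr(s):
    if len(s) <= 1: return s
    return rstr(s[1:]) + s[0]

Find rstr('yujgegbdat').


rstr('yujgegbdat') = rstr('ujgegbdat') + 'y'
rstr('ujgegbdat') = rstr('jgegbdat') + 'u'
rstr('jgegbdat') = rstr('gegbdat') + 'j'
rstr('gegbdat') = rstr('egbdat') + 'g'
rstr('egbdat') = rstr('gbdat') + 'e'
rstr('gbdat') = rstr('bdat') + 'g'
rstr('bdat') = rstr('dat') + 'b'
rstr('dat') = rstr('at') + 'd'
rstr('at') = rstr('t') + 'a'
rstr('t') = 't'  (base case)
Concatenating: 't' + 'a' + 'd' + 'b' + 'g' + 'e' + 'g' + 'j' + 'u' + 'y' = 'tadbgegjuy'

tadbgegjuy


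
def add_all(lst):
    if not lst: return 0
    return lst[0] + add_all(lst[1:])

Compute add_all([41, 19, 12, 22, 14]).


add_all([41, 19, 12, 22, 14]) = 41 + add_all([19, 12, 22, 14])
add_all([19, 12, 22, 14]) = 19 + add_all([12, 22, 14])
add_all([12, 22, 14]) = 12 + add_all([22, 14])
add_all([22, 14]) = 22 + add_all([14])
add_all([14]) = 14 + add_all([])
add_all([]) = 0  (base case)
Total: 41 + 19 + 12 + 22 + 14 + 0 = 108

108


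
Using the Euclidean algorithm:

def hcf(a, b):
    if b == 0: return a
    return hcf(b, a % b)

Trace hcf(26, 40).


hcf(26, 40) = hcf(40, 26)
hcf(40, 26) = hcf(26, 14)
hcf(26, 14) = hcf(14, 12)
hcf(14, 12) = hcf(12, 2)
hcf(12, 2) = hcf(2, 0)
hcf(2, 0) = 2  (base case)

2


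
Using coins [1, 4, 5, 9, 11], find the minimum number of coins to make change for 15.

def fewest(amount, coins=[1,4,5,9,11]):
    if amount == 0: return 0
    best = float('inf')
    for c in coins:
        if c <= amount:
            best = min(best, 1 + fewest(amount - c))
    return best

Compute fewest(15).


Building up with DP:
fewest(0) = 0
fewest(1) = min(1+fewest(0)=1+0=1) = 1
fewest(2) = min(1+fewest(1)=1+1=2) = 2
fewest(3) = min(1+fewest(2)=1+2=3) = 3
fewest(4) = min(1+fewest(3)=1+3=4, 1+fewest(0)=1+0=1) = 1
fewest(5) = min(1+fewest(4)=1+1=2, 1+fewest(1)=1+1=2, 1+fewest(0)=1+0=1) = 1
fewest(6) = min(1+fewest(5)=1+1=2, 1+fewest(2)=1+2=3, 1+fewest(1)=1+1=2) = 2
fewest(7) = min(1+fewest(6)=1+2=3, 1+fewest(3)=1+3=4, 1+fewest(2)=1+2=3) = 3
fewest(8) = min(1+fewest(7)=1+3=4, 1+fewest(4)=1+1=2, 1+fewest(3)=1+3=4) = 2
fewest(9) = min(1+fewest(8)=1+2=3, 1+fewest(5)=1+1=2, 1+fewest(4)=1+1=2, 1+fewest(0)=1+0=1) = 1
fewest(10) = min(1+fewest(9)=1+1=2, 1+fewest(6)=1+2=3, 1+fewest(5)=1+1=2, 1+fewest(1)=1+1=2) = 2
fewest(11) = min(1+fewest(10)=1+2=3, 1+fewest(7)=1+3=4, 1+fewest(6)=1+2=3, 1+fewest(2)=1+2=3, 1+fewest(0)=1+0=1) = 1
fewest(12) = min(1+fewest(11)=1+1=2, 1+fewest(8)=1+2=3, 1+fewest(7)=1+3=4, 1+fewest(3)=1+3=4, 1+fewest(1)=1+1=2) = 2
fewest(13) = min(1+fewest(12)=1+2=3, 1+fewest(9)=1+1=2, 1+fewest(8)=1+2=3, 1+fewest(4)=1+1=2, 1+fewest(2)=1+2=3) = 2
fewest(14) = min(1+fewest(13)=1+2=3, 1+fewest(10)=1+2=3, 1+fewest(9)=1+1=2, 1+fewest(5)=1+1=2, 1+fewest(3)=1+3=4) = 2
fewest(15) = min(1+fewest(14)=1+2=3, 1+fewest(11)=1+1=2, 1+fewest(10)=1+2=3, 1+fewest(6)=1+2=3, 1+fewest(4)=1+1=2) = 2

2


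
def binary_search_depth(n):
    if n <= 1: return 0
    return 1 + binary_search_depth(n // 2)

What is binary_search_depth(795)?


795 / 2 = 397
397 / 2 = 198
198 / 2 = 99
99 / 2 = 49
49 / 2 = 24
24 / 2 = 12
12 / 2 = 6
6 / 2 = 3
3 / 2 = 1
Reached 1 after 9 halvings

9


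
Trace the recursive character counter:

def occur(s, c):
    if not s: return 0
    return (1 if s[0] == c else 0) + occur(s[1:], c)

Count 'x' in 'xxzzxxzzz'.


s[0]='x' == 'x' -> 1
s[0]='x' == 'x' -> 1
s[0]='z' != 'x' -> 0
s[0]='z' != 'x' -> 0
s[0]='x' == 'x' -> 1
s[0]='x' == 'x' -> 1
s[0]='z' != 'x' -> 0
s[0]='z' != 'x' -> 0
s[0]='z' != 'x' -> 0
Sum: 1 + 1 + 0 + 0 + 1 + 1 + 0 + 0 + 0 = 4

4


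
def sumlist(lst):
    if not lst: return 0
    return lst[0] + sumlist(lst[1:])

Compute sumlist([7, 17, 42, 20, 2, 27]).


sumlist([7, 17, 42, 20, 2, 27]) = 7 + sumlist([17, 42, 20, 2, 27])
sumlist([17, 42, 20, 2, 27]) = 17 + sumlist([42, 20, 2, 27])
sumlist([42, 20, 2, 27]) = 42 + sumlist([20, 2, 27])
sumlist([20, 2, 27]) = 20 + sumlist([2, 27])
sumlist([2, 27]) = 2 + sumlist([27])
sumlist([27]) = 27 + sumlist([])
sumlist([]) = 0  (base case)
Total: 7 + 17 + 42 + 20 + 2 + 27 + 0 = 115

115


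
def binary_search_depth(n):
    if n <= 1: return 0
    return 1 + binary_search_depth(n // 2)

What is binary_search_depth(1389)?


1389 / 2 = 694
694 / 2 = 347
347 / 2 = 173
173 / 2 = 86
86 / 2 = 43
43 / 2 = 21
21 / 2 = 10
10 / 2 = 5
5 / 2 = 2
2 / 2 = 1
Reached 1 after 10 halvings

10


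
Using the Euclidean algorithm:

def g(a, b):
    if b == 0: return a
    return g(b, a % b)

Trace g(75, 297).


g(75, 297) = g(297, 75)
g(297, 75) = g(75, 72)
g(75, 72) = g(72, 3)
g(72, 3) = g(3, 0)
g(3, 0) = 3  (base case)

3


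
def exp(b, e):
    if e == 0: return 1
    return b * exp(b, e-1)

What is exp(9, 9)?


exp(9, 9)
= 9 * exp(9, 8)
= 9 * 9 * exp(9, 7)
= 9 * 9 * 9 * exp(9, 6)
= 9 * 9 * 9 * 9 * exp(9, 5)
= 9 * 9 * 9 * 9 * 9 * exp(9, 4)
= 9 * 9 * 9 * 9 * 9 * 9 * exp(9, 3)
= 9 * 9 * 9 * 9 * 9 * 9 * 9 * exp(9, 2)
= 9 * 9 * 9 * 9 * 9 * 9 * 9 * 9 * exp(9, 1)
= 9 * 9 * 9 * 9 * 9 * 9 * 9 * 9 * 9 * exp(9, 0)
= 9 * 9 * 9 * 9 * 9 * 9 * 9 * 9 * 9 * 1
= 387420489

387420489


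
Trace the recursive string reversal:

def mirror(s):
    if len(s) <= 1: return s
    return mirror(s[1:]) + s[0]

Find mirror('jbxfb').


mirror('jbxfb') = mirror('bxfb') + 'j'
mirror('bxfb') = mirror('xfb') + 'b'
mirror('xfb') = mirror('fb') + 'x'
mirror('fb') = mirror('b') + 'f'
mirror('b') = 'b'  (base case)
Concatenating: 'b' + 'f' + 'x' + 'b' + 'j' = 'bfxbj'

bfxbj


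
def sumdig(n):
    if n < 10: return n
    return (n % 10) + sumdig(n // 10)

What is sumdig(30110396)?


sumdig(30110396) = 6 + sumdig(3011039)
sumdig(3011039) = 9 + sumdig(301103)
sumdig(301103) = 3 + sumdig(30110)
sumdig(30110) = 0 + sumdig(3011)
sumdig(3011) = 1 + sumdig(301)
sumdig(301) = 1 + sumdig(30)
sumdig(30) = 0 + sumdig(3)
sumdig(3) = 3  (base case)
Total: 6 + 9 + 3 + 0 + 1 + 1 + 0 + 3 = 23

23


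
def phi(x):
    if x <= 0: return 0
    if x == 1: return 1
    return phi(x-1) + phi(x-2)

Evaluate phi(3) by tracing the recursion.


Computing phi(3) bottom-up:
phi(0) = 0
phi(1) = 1
phi(2) = phi(1) + phi(0) = 1 + 0 = 1
phi(3) = phi(2) + phi(1) = 1 + 1 = 2

2


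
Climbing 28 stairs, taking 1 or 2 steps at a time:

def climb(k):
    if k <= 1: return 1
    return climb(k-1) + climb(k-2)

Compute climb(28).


Building up from base cases:
climb(0) = 1
climb(1) = 1
climb(2) = climb(1) + climb(0) = 1 + 1 = 2
climb(3) = climb(2) + climb(1) = 2 + 1 = 3
climb(4) = climb(3) + climb(2) = 3 + 2 = 5
climb(5) = climb(4) + climb(3) = 5 + 3 = 8
climb(6) = climb(5) + climb(4) = 8 + 5 = 13
climb(7) = climb(6) + climb(5) = 13 + 8 = 21
climb(8) = climb(7) + climb(6) = 21 + 13 = 34
climb(9) = climb(8) + climb(7) = 34 + 21 = 55
climb(10) = climb(9) + climb(8) = 55 + 34 = 89
climb(11) = climb(10) + climb(9) = 89 + 55 = 144
climb(12) = climb(11) + climb(10) = 144 + 89 = 233
climb(13) = climb(12) + climb(11) = 233 + 144 = 377
climb(14) = climb(13) + climb(12) = 377 + 233 = 610
climb(15) = climb(14) + climb(13) = 610 + 377 = 987
climb(16) = climb(15) + climb(14) = 987 + 610 = 1597
climb(17) = climb(16) + climb(15) = 1597 + 987 = 2584
climb(18) = climb(17) + climb(16) = 2584 + 1597 = 4181
climb(19) = climb(18) + climb(17) = 4181 + 2584 = 6765
climb(20) = climb(19) + climb(18) = 6765 + 4181 = 10946
climb(21) = climb(20) + climb(19) = 10946 + 6765 = 17711
climb(22) = climb(21) + climb(20) = 17711 + 10946 = 28657
climb(23) = climb(22) + climb(21) = 28657 + 17711 = 46368
climb(24) = climb(23) + climb(22) = 46368 + 28657 = 75025
climb(25) = climb(24) + climb(23) = 75025 + 46368 = 121393
climb(26) = climb(25) + climb(24) = 121393 + 75025 = 196418
climb(27) = climb(26) + climb(25) = 196418 + 121393 = 317811
climb(28) = climb(27) + climb(26) = 317811 + 196418 = 514229

514229


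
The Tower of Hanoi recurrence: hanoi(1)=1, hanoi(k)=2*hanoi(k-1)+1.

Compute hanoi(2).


hanoi(2) = 2 * hanoi(1) + 1
hanoi(1) = 1  (base case)
hanoi(2) = 2 * 1 + 1 = 3

3


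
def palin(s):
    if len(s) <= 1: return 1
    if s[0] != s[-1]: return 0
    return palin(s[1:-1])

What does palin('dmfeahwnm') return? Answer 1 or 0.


palin('dmfeahwnm'): s[0]='d' != s[-1]='m' -> return 0
Result: 0 (not a palindrome)

0


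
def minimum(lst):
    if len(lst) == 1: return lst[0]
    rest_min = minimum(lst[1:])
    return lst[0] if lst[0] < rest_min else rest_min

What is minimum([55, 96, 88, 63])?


minimum([55, 96, 88, 63]): compare 55 with minimum([96, 88, 63])
minimum([96, 88, 63]): compare 96 with minimum([88, 63])
minimum([88, 63]): compare 88 with minimum([63])
minimum([63]) = 63  (base case)
Compare 88 with 63 -> 63
Compare 96 with 63 -> 63
Compare 55 with 63 -> 55

55


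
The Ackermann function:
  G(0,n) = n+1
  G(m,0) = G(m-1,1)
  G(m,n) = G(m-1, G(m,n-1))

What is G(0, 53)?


G(0, 53) = 54
Result: G(0, 53) = 54

54


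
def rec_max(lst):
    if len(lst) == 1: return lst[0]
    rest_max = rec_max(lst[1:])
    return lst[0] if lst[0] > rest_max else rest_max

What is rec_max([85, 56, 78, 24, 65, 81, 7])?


rec_max([85, 56, 78, 24, 65, 81, 7]): compare 85 with rec_max([56, 78, 24, 65, 81, 7])
rec_max([56, 78, 24, 65, 81, 7]): compare 56 with rec_max([78, 24, 65, 81, 7])
rec_max([78, 24, 65, 81, 7]): compare 78 with rec_max([24, 65, 81, 7])
rec_max([24, 65, 81, 7]): compare 24 with rec_max([65, 81, 7])
rec_max([65, 81, 7]): compare 65 with rec_max([81, 7])
rec_max([81, 7]): compare 81 with rec_max([7])
rec_max([7]) = 7  (base case)
Compare 81 with 7 -> 81
Compare 65 with 81 -> 81
Compare 24 with 81 -> 81
Compare 78 with 81 -> 81
Compare 56 with 81 -> 81
Compare 85 with 81 -> 85

85


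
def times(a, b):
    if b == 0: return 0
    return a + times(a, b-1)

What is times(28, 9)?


times(28, 9) = 28 + times(28, 8)
times(28, 8) = 28 + times(28, 7)
times(28, 7) = 28 + times(28, 6)
times(28, 6) = 28 + times(28, 5)
times(28, 5) = 28 + times(28, 4)
times(28, 4) = 28 + times(28, 3)
times(28, 3) = 28 + times(28, 2)
times(28, 2) = 28 + times(28, 1)
times(28, 1) = 28 + times(28, 0)
times(28, 0) = 0  (base case)
Total: 28 + 28 + 28 + 28 + 28 + 28 + 28 + 28 + 28 + 0 = 252

252


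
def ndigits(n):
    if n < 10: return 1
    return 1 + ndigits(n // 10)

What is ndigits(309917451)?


ndigits(309917451) = 1 + ndigits(30991745)
ndigits(30991745) = 1 + ndigits(3099174)
ndigits(3099174) = 1 + ndigits(309917)
ndigits(309917) = 1 + ndigits(30991)
ndigits(30991) = 1 + ndigits(3099)
ndigits(3099) = 1 + ndigits(309)
ndigits(309) = 1 + ndigits(30)
ndigits(30) = 1 + ndigits(3)
ndigits(3) = 1  (base case: 3 < 10)
Unwinding: 1 + 1 + 1 + 1 + 1 + 1 + 1 + 1 + 1 = 9

9


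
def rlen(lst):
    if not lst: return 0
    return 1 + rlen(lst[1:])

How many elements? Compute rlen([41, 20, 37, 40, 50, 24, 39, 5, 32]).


rlen([41, 20, 37, 40, 50, 24, 39, 5, 32]) = 1 + rlen([20, 37, 40, 50, 24, 39, 5, 32])
rlen([20, 37, 40, 50, 24, 39, 5, 32]) = 1 + rlen([37, 40, 50, 24, 39, 5, 32])
rlen([37, 40, 50, 24, 39, 5, 32]) = 1 + rlen([40, 50, 24, 39, 5, 32])
rlen([40, 50, 24, 39, 5, 32]) = 1 + rlen([50, 24, 39, 5, 32])
rlen([50, 24, 39, 5, 32]) = 1 + rlen([24, 39, 5, 32])
rlen([24, 39, 5, 32]) = 1 + rlen([39, 5, 32])
rlen([39, 5, 32]) = 1 + rlen([5, 32])
rlen([5, 32]) = 1 + rlen([32])
rlen([32]) = 1 + rlen([])
rlen([]) = 0  (base case)
Unwinding: 1 + 1 + 1 + 1 + 1 + 1 + 1 + 1 + 1 + 0 = 9

9


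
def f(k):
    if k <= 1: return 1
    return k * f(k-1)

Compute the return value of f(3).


f(3)
= 3 * f(2)
= 3 * 2 * f(1)
= 3 * 2 * 1
= 6

6


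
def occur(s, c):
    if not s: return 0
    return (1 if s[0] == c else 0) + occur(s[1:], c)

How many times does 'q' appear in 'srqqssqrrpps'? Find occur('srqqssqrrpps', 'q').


s[0]='s' != 'q' -> 0
s[0]='r' != 'q' -> 0
s[0]='q' == 'q' -> 1
s[0]='q' == 'q' -> 1
s[0]='s' != 'q' -> 0
s[0]='s' != 'q' -> 0
s[0]='q' == 'q' -> 1
s[0]='r' != 'q' -> 0
s[0]='r' != 'q' -> 0
s[0]='p' != 'q' -> 0
s[0]='p' != 'q' -> 0
s[0]='s' != 'q' -> 0
Sum: 0 + 0 + 1 + 1 + 0 + 0 + 1 + 0 + 0 + 0 + 0 + 0 = 3

3


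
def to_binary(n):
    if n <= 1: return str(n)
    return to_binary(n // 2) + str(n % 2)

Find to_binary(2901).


to_binary(2901) = to_binary(1450) + '1'
to_binary(1450) = to_binary(725) + '0'
to_binary(725) = to_binary(362) + '1'
to_binary(362) = to_binary(181) + '0'
to_binary(181) = to_binary(90) + '1'
to_binary(90) = to_binary(45) + '0'
to_binary(45) = to_binary(22) + '1'
to_binary(22) = to_binary(11) + '0'
to_binary(11) = to_binary(5) + '1'
to_binary(5) = to_binary(2) + '1'
to_binary(2) = to_binary(1) + '0'
to_binary(1) = '1'  (base case)
Concatenating: '1' + '0' + '1' + '1' + '0' + '1' + '0' + '1' + '0' + '1' + '0' + '1' = '101101010101'

101101010101
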